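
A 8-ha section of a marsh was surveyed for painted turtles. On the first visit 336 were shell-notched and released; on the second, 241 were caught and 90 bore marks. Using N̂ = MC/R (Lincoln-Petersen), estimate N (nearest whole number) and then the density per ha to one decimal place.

density ≈ 112.5 painted turtles per ha

N̂ = 336·241/90 = 80976/90 ≈ 899.7 → 900
Density = N̂ / area = 900 / 8 ≈ 112.50 → 112.5 per ha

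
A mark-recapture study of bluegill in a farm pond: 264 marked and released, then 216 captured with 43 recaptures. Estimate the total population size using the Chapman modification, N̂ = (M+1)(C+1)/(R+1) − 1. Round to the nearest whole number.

N ≈ 1306

N̂ = (264+1)(216+1)/(43+1) − 1 = 265·217/44 − 1
= 57505/44 − 1 ≈ 1306.9 − 1 ≈ 1305.9 → 1306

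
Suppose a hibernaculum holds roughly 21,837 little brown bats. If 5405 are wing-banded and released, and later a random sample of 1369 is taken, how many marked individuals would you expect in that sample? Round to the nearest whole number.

expected recaptures ≈ 339

Expected recaptures E[R] = M·C / N.
E[R] = 5405 × 1369 / 21837 = 7399445 / 21837 ≈ 338.8 → 339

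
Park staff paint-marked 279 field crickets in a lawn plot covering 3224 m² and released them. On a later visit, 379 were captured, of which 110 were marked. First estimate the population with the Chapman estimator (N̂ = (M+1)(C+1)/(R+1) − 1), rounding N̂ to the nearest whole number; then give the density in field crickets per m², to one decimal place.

density ≈ 0.3 field crickets per m²

N̂ = 280·380/111 − 1 = 106400/111 − 1 ≈ 957.6 → 958
Density = N̂ / area = 958 / 3224 ≈ 0.30 → 0.3 per m²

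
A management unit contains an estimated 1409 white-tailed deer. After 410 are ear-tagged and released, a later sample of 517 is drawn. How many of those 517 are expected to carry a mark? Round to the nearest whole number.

Expected recaptures E[R] = M·C / N.
E[R] = 410 × 517 / 1409 = 211970 / 1409 ≈ 150.4 → 150

expected recaptures ≈ 150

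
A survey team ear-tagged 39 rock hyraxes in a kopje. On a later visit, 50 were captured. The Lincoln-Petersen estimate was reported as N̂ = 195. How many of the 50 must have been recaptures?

From N = M·C/R: R = M·C / N = 39·50 / 195 = 1950 / 195 = 10.

R = 10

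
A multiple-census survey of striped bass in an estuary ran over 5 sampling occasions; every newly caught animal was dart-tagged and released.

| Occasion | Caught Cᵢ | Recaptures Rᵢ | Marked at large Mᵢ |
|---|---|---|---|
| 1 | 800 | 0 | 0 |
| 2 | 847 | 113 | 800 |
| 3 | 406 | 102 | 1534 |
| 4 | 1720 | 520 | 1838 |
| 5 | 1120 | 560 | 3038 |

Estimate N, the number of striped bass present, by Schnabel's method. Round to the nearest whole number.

N ≈ 6073

Σ MᵢCᵢ = 0·800 + 800·847 + 1534·406 + 1838·1720 + 3038·1120 = 0 + 677600 + 622804 + 3161360 + 3402560 = 7864324
Σ Rᵢ = 0 + 113 + 102 + 520 + 560 = 1295
N̂ = 7864324 / 1295 ≈ 6072.8 → 6073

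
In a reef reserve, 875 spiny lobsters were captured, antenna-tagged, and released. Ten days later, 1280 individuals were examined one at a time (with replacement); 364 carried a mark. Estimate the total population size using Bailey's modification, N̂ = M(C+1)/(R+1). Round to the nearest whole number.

N̂ = 875·(1280+1)/(364+1) = 875·1281/365 = 1120875/365 ≈ 3070.9 → 3071

N ≈ 3071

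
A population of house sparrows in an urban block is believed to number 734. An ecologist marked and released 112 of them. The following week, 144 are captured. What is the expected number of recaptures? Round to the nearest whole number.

expected recaptures ≈ 22

Expected recaptures E[R] = M·C / N.
E[R] = 112 × 144 / 734 = 16128 / 734 ≈ 22.0 → 22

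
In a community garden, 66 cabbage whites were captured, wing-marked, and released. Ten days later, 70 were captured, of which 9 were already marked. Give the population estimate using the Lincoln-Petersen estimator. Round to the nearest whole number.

Lincoln-Petersen assumes M/N = R/C, so N = M·C / R.
N = (66 × 70) / 9 = 4620 / 9 ≈ 513.3 → 513

N ≈ 513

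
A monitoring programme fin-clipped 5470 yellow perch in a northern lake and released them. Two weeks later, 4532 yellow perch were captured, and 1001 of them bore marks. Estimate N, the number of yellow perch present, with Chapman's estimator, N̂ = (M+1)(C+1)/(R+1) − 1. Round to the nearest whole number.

N ≈ 24,750

N̂ = (5470+1)(4532+1)/(1001+1) − 1 = 5471·4533/1002 − 1
= 24800043/1002 − 1 ≈ 24750.5 − 1 ≈ 24749.5 → 24750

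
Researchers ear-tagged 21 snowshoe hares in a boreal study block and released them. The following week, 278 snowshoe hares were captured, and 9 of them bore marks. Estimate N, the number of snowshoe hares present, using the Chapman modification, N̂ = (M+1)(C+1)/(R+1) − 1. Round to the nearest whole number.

N̂ = (21+1)(278+1)/(9+1) − 1 = 22·279/10 − 1
= 6138/10 − 1 ≈ 613.8 − 1 ≈ 612.8 → 613

N ≈ 613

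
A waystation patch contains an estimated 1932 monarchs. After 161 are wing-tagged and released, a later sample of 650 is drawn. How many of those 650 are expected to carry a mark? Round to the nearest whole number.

expected recaptures ≈ 54

The marked fraction of the population is 161/1932, so in a sample of 650 expect C·(M/N) marked.
E[R] = 161 × 650 / 1932 = 104650 / 1932 ≈ 54.2 → 54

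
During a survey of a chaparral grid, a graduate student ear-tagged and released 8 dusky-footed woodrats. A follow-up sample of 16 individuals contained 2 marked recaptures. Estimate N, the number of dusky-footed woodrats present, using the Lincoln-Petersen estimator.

If marked individuals mix randomly, R/C ≈ M/N, giving N ≈ M·C/R.
N = (8 × 16) / 2 = 128 / 2 = 64

N = 64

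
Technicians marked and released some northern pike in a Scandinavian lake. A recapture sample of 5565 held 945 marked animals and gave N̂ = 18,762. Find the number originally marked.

From N = M·C/R: M = N·R / C = 18762·945 / 5565 = 17730090 / 5565 = 3186.

M = 3186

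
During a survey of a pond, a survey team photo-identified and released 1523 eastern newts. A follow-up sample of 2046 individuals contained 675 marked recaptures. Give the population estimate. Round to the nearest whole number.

The marked fraction in the recapture sample should equal the marked fraction in the population: 675/2046 = 1523/N.
N = (1523 × 2046) / 675 = 3116058 / 675 ≈ 4616.4 → 4616

N ≈ 4616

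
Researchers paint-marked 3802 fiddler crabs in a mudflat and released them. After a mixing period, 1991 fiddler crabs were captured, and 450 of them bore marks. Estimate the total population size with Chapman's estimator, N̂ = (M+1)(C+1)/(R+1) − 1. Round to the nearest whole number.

N̂ = (3802+1)(1991+1)/(450+1) − 1 = 3803·1992/451 − 1
= 7575576/451 − 1 ≈ 16797.3 − 1 ≈ 16796.3 → 16796

N ≈ 16,796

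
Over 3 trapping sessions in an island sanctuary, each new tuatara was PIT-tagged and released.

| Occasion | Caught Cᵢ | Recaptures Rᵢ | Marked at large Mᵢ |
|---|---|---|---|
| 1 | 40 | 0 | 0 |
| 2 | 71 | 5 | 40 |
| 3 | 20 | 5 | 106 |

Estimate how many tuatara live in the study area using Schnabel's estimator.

Σ MᵢCᵢ = 0·40 + 40·71 + 106·20 = 0 + 2840 + 2120 = 4960
Σ Rᵢ = 0 + 5 + 5 = 10
N̂ = 4960 / 10 = 496

N = 496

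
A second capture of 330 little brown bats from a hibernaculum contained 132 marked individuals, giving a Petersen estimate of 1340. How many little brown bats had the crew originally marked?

M = 536

From N = M·C/R: M = N·R / C = 1340·132 / 330 = 176880 / 330 = 536.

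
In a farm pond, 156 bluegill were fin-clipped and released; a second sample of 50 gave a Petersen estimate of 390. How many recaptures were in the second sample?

From N = M·C/R: R = M·C / N = 156·50 / 390 = 7800 / 390 = 20.

R = 20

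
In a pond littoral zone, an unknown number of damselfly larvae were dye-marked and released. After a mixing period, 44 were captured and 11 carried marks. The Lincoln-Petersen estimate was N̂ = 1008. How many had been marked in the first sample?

M = 252

From N = M·C/R: M = N·R / C = 1008·11 / 44 = 11088 / 44 = 252.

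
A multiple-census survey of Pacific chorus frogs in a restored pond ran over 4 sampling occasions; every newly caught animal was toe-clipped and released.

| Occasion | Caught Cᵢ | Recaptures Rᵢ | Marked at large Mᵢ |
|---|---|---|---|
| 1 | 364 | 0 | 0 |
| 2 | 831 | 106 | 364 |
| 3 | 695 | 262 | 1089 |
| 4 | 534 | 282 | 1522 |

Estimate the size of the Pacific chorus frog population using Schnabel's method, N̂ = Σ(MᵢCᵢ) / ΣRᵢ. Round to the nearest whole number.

N ≈ 2880

Σ MᵢCᵢ = 0·364 + 364·831 + 1089·695 + 1522·534 = 0 + 302484 + 756855 + 812748 = 1872087
Σ Rᵢ = 0 + 106 + 262 + 282 = 650
N̂ = 1872087 / 650 ≈ 2880.1 → 2880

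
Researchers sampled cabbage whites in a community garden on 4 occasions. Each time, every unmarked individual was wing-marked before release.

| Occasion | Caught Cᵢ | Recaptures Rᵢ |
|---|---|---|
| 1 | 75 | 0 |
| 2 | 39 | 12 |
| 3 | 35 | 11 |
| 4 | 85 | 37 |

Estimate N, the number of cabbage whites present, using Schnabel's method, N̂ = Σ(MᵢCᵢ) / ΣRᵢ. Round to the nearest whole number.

Marked at large before each occasion: Mᵢ = Σⱼ<ᵢ (Cⱼ − Rⱼ) → M1=0, M2=75, M3=102, M4=126
Σ MᵢCᵢ = 0·75 + 75·39 + 102·35 + 126·85 = 0 + 2925 + 3570 + 10710 = 17205
Σ Rᵢ = 0 + 12 + 11 + 37 = 60
N̂ = 17205 / 60 ≈ 286.8 → 287

N ≈ 287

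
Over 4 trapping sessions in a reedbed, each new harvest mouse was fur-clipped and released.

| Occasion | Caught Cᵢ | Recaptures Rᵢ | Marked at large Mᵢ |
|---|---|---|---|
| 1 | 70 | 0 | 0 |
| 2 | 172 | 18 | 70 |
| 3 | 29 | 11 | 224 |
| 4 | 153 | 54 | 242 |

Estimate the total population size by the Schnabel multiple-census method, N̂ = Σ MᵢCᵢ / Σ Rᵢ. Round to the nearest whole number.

Σ MᵢCᵢ = 0·70 + 70·172 + 224·29 + 242·153 = 0 + 12040 + 6496 + 37026 = 55562
Σ Rᵢ = 0 + 18 + 11 + 54 = 83
N̂ = 55562 / 83 ≈ 669.4 → 669

N ≈ 669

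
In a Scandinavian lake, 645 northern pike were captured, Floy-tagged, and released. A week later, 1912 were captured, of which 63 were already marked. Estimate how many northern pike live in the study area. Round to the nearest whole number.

N ≈ 19,575

The marked fraction in the recapture sample should equal the marked fraction in the population: 63/1912 = 645/N.
N = (645 × 1912) / 63 = 1233240 / 63 ≈ 19575.2 → 19575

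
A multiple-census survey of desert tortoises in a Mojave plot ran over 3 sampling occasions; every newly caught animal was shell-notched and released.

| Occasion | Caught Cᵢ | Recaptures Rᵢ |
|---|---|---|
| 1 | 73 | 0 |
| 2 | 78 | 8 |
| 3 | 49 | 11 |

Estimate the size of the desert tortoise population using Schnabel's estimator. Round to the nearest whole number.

N ≈ 668

Marked at large before each occasion: Mᵢ = Σⱼ<ᵢ (Cⱼ − Rⱼ) → M1=0, M2=73, M3=143
Σ MᵢCᵢ = 0·73 + 73·78 + 143·49 = 0 + 5694 + 7007 = 12701
Σ Rᵢ = 0 + 8 + 11 = 19
N̂ = 12701 / 19 ≈ 668.47 → 668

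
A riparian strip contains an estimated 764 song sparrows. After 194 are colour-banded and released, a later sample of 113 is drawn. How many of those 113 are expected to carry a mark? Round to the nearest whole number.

The marked fraction of the population is 194/764, so in a sample of 113 expect C·(M/N) marked.
E[R] = 194 × 113 / 764 = 21922 / 764 ≈ 28.7 → 29

expected recaptures ≈ 29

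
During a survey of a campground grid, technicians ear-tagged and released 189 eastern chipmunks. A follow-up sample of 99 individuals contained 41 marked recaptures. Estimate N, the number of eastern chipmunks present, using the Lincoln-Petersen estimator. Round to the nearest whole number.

If marked individuals mix randomly, R/C ≈ M/N, giving N ≈ M·C/R.
N = (189 × 99) / 41 = 18711 / 41 ≈ 456.4 → 456

N ≈ 456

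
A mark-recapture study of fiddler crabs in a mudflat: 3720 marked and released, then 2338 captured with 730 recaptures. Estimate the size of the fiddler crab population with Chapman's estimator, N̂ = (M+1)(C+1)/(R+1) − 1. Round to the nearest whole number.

N ≈ 11,905

N̂ = (3720+1)(2338+1)/(730+1) − 1 = 3721·2339/731 − 1
= 8703419/731 − 1 ≈ 11906.2 − 1 ≈ 11905.2 → 11905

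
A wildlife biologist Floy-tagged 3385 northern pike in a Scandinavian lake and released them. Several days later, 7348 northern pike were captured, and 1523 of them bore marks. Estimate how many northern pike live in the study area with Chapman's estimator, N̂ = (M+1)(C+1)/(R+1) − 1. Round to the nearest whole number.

N̂ = (3385+1)(7348+1)/(1523+1) − 1 = 3386·7349/1524 − 1
= 24883714/1524 − 1 ≈ 16327.9 − 1 ≈ 16326.9 → 16327

N ≈ 16,327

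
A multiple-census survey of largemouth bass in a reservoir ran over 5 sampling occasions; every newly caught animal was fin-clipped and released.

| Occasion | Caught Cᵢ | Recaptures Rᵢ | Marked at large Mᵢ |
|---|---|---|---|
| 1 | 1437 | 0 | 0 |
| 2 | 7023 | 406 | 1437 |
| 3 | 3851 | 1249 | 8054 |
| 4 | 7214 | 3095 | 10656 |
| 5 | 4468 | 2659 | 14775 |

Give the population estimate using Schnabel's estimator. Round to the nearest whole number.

N ≈ 24,834

Σ MᵢCᵢ = 0·1437 + 1437·7023 + 8054·3851 + 10656·7214 + 14775·4468 = 0 + 10092051 + 31015954 + 76872384 + 66014700 = 183995089
Σ Rᵢ = 0 + 406 + 1249 + 3095 + 2659 = 7409
N̂ = 183995089 / 7409 ≈ 24834.0 → 24834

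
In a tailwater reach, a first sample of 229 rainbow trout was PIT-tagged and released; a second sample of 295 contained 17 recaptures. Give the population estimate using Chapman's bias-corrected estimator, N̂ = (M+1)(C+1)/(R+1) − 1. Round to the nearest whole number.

N̂ = (229+1)(295+1)/(17+1) − 1 = 230·296/18 − 1
= 68080/18 − 1 ≈ 3782.2 − 1 ≈ 3781.2 → 3781

N ≈ 3781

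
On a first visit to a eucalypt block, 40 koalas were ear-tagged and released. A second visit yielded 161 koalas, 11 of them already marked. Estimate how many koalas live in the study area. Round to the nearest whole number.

N = (40 × 161) / 11 = 6440 / 11 ≈ 585.45 → 585

N ≈ 585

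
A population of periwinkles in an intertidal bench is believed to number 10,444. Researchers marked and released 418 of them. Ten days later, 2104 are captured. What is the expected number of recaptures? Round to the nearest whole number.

The marked fraction of the population is 418/10444, so in a sample of 2104 expect C·(M/N) marked.
E[R] = 418 × 2104 / 10444 = 879472 / 10444 ≈ 84.2 → 84

expected recaptures ≈ 84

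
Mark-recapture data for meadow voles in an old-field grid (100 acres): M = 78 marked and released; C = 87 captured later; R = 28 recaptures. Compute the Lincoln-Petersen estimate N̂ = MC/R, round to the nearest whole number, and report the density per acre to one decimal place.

N̂ = 78·87/28 = 6786/28 ≈ 242.4 → 242
Density = N̂ / area = 242 / 100 ≈ 2.42 → 2.4 per acre

density ≈ 2.4 meadow voles per acre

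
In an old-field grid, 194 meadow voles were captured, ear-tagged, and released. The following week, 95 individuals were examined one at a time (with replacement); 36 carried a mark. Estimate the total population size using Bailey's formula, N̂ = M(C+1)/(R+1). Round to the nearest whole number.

N ≈ 503

N̂ = 194·(95+1)/(36+1) = 194·96/37 = 18624/37 ≈ 503.4 → 503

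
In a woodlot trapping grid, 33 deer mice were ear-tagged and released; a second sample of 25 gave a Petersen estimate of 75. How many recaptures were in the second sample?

From N = M·C/R: R = M·C / N = 33·25 / 75 = 825 / 75 = 11.

R = 11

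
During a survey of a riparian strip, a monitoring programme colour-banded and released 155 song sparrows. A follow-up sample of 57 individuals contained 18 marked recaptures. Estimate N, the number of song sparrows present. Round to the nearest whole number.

N ≈ 491

The marked fraction in the recapture sample should equal the marked fraction in the population: 18/57 = 155/N.
N = (155 × 57) / 18 = 8835 / 18 ≈ 490.8 → 491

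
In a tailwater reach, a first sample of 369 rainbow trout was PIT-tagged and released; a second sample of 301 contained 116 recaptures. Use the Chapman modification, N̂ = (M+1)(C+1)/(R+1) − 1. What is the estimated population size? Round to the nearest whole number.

N ≈ 954

N̂ = (369+1)(301+1)/(116+1) − 1 = 370·302/117 − 1
= 111740/117 − 1 ≈ 955.0 − 1 ≈ 954.0 → 954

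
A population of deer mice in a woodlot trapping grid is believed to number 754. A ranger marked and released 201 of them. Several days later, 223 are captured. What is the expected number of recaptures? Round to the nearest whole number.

Expected recaptures E[R] = M·C / N.
E[R] = 201 × 223 / 754 = 44823 / 754 ≈ 59.4 → 59

expected recaptures ≈ 59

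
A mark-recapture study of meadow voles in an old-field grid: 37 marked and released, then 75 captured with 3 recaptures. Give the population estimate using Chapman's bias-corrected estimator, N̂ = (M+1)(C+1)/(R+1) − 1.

N̂ = (37+1)(75+1)/(3+1) − 1 = 38·76/4 − 1
= 2888/4 − 1 = 722 − 1 = 721

N = 721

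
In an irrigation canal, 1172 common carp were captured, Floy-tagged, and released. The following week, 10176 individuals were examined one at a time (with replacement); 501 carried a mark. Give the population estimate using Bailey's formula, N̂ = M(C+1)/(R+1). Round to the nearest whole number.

N̂ = 1172·(10176+1)/(501+1) = 1172·10177/502 = 11927444/502 ≈ 23759.8 → 23760

N ≈ 23,760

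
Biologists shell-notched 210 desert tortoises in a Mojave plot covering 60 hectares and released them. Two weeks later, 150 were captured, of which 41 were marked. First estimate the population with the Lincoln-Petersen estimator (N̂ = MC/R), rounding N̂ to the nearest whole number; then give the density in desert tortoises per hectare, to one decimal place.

density ≈ 12.8 desert tortoises per hectare

N̂ = 210·150/41 = 31500/41 ≈ 768.3 → 768
Density = N̂ / area = 768 / 60 ≈ 12.80 → 12.8 per hectare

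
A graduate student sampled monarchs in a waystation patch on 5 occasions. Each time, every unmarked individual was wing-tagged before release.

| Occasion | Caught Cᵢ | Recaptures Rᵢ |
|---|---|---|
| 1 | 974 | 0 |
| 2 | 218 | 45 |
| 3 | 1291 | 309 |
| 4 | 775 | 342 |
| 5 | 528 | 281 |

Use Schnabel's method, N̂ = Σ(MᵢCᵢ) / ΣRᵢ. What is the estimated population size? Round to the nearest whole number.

Marked at large before each occasion: Mᵢ = Σⱼ<ᵢ (Cⱼ − Rⱼ) → M1=0, M2=974, M3=1147, M4=2129, M5=2562
Σ MᵢCᵢ = 0·974 + 974·218 + 1147·1291 + 2129·775 + 2562·528 = 0 + 212332 + 1480777 + 1649975 + 1352736 = 4695820
Σ Rᵢ = 0 + 45 + 309 + 342 + 281 = 977
N̂ = 4695820 / 977 ≈ 4806.4 → 4806

N ≈ 4806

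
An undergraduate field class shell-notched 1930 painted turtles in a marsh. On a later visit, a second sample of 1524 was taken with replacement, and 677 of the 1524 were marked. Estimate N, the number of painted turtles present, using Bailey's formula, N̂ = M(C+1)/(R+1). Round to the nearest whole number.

N ≈ 4341

N̂ = 1930·(1524+1)/(677+1) = 1930·1525/678 = 2943250/678 ≈ 4341.1 → 4341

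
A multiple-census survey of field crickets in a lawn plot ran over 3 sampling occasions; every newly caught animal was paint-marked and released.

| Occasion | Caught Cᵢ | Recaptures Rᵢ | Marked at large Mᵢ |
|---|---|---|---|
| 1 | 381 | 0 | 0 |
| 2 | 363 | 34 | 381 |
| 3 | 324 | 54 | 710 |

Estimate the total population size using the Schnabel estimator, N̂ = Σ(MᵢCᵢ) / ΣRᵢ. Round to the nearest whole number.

Σ MᵢCᵢ = 0·381 + 381·363 + 710·324 = 0 + 138303 + 230040 = 368343
Σ Rᵢ = 0 + 34 + 54 = 88
N̂ = 368343 / 88 ≈ 4185.7 → 4186

N ≈ 4186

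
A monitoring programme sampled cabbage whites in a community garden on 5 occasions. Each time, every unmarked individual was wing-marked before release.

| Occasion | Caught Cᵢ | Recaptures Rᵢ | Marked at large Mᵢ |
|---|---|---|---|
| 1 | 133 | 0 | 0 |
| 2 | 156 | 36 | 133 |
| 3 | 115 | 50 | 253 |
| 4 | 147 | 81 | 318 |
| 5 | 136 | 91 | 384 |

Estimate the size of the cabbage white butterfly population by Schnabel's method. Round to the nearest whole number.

N ≈ 577

Σ MᵢCᵢ = 0·133 + 133·156 + 253·115 + 318·147 + 384·136 = 0 + 20748 + 29095 + 46746 + 52224 = 148813
Σ Rᵢ = 0 + 36 + 50 + 81 + 91 = 258
N̂ = 148813 / 258 ≈ 576.8 → 577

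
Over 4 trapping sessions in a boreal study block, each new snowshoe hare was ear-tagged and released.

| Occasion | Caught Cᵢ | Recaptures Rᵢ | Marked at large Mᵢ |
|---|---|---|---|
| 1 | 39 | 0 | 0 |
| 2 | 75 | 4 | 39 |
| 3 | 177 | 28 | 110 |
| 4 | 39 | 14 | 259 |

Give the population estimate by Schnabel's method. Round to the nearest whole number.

Σ MᵢCᵢ = 0·39 + 39·75 + 110·177 + 259·39 = 0 + 2925 + 19470 + 10101 = 32496
Σ Rᵢ = 0 + 4 + 28 + 14 = 46
N̂ = 32496 / 46 ≈ 706.4 → 706

N ≈ 706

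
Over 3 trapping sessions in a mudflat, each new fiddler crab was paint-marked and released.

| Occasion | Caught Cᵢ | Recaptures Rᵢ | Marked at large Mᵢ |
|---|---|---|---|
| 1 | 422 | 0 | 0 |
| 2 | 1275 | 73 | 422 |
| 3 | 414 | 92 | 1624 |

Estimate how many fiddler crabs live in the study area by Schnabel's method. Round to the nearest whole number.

Σ MᵢCᵢ = 0·422 + 422·1275 + 1624·414 = 0 + 538050 + 672336 = 1210386
Σ Rᵢ = 0 + 73 + 92 = 165
N̂ = 1210386 / 165 ≈ 7335.7 → 7336

N ≈ 7336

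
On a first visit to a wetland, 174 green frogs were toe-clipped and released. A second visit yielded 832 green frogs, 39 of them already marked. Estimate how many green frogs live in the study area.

N = 3712

N = (174 × 832) / 39 = 144768 / 39 = 3712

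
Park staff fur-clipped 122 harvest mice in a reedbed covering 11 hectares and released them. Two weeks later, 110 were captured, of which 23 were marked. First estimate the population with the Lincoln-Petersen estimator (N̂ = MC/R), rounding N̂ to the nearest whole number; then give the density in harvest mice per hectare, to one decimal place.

N̂ = 122·110/23 = 13420/23 ≈ 583.48 → 583
Density = N̂ / area = 583 / 11 = 53.0 per hectare

density ≈ 53.0 harvest mice per hectare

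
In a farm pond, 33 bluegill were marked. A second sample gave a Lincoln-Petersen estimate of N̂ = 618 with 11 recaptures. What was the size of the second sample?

C = 206

From N = M·C/R: C = N·R / M = 618·11 / 33 = 6798 / 33 = 206.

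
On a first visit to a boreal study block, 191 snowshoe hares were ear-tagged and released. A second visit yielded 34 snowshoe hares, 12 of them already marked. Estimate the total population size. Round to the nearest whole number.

N ≈ 541

Lincoln-Petersen assumes M/N = R/C, so N = M·C / R.
N = (191 × 34) / 12 = 6494 / 12 ≈ 541.2 → 541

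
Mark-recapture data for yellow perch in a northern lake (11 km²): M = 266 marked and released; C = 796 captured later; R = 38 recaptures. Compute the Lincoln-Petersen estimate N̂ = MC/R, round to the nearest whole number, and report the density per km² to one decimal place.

density ≈ 506.5 yellow perch per km²

N̂ = 266·796/38 = 211736/38 = 5572
Density = N̂ / area = 5572 / 11 ≈ 506.545 → 506.5 per km²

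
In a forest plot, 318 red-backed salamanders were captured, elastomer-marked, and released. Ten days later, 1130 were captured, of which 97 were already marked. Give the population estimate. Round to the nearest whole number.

N = (318 × 1130) / 97 = 359340 / 97 ≈ 3704.5 → 3705

N ≈ 3705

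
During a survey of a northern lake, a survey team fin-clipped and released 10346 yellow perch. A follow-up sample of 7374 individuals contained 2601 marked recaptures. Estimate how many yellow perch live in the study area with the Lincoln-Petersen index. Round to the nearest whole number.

N ≈ 29,332

N = (10346 × 7374) / 2601 = 76291404 / 2601 ≈ 29331.6 → 29332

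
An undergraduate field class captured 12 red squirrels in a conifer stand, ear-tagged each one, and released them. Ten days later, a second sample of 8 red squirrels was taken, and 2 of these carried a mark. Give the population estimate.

Lincoln-Petersen assumes M/N = R/C, so N = M·C / R.
N = (12 × 8) / 2 = 96 / 2 = 48

N = 48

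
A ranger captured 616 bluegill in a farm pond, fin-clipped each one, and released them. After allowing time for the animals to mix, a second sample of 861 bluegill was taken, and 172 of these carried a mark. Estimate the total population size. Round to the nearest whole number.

N ≈ 3084

N = (616 × 861) / 172 = 530376 / 172 ≈ 3083.6 → 3084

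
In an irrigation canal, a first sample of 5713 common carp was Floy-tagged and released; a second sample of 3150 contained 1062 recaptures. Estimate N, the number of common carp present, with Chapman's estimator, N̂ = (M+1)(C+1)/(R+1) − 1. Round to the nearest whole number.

N̂ = (5713+1)(3150+1)/(1062+1) − 1 = 5714·3151/1063 − 1
= 18004814/1063 − 1 ≈ 16937.7 − 1 ≈ 16936.7 → 16937

N ≈ 16,937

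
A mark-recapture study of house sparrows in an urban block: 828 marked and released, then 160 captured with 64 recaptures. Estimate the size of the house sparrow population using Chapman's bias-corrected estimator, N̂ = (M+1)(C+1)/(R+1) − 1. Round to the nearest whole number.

N̂ = (828+1)(160+1)/(64+1) − 1 = 829·161/65 − 1
= 133469/65 − 1 ≈ 2053.4 − 1 ≈ 2052.4 → 2052

N ≈ 2052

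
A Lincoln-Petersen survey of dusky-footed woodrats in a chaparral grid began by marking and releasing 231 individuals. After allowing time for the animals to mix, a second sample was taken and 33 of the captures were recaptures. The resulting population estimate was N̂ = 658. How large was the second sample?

From N = M·C/R: C = N·R / M = 658·33 / 231 = 21714 / 231 = 94.

C = 94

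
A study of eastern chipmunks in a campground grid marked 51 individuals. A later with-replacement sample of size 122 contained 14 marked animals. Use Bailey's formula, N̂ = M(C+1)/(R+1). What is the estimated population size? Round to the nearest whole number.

N ≈ 418

N̂ = 51·(122+1)/(14+1) = 51·123/15 = 6273/15 ≈ 418.2 → 418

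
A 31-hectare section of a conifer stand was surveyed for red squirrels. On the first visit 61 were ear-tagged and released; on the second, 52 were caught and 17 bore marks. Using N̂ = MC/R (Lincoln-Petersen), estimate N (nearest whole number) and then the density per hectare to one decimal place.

N̂ = 61·52/17 = 3172/17 ≈ 186.6 → 187
Density = N̂ / area = 187 / 31 ≈ 6.03 → 6.0 per hectare

density ≈ 6.0 red squirrels per hectare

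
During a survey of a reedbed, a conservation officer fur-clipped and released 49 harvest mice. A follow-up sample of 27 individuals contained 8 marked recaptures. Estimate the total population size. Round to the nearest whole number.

N = (49 × 27) / 8 = 1323 / 8 ≈ 165.4 → 165

N ≈ 165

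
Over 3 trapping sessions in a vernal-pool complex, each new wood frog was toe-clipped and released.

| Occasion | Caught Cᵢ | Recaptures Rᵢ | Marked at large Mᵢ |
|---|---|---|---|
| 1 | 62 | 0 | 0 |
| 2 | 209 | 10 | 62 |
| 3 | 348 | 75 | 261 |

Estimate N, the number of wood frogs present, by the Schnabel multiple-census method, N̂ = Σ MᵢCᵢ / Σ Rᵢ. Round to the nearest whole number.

N ≈ 1221

Σ MᵢCᵢ = 0·62 + 62·209 + 261·348 = 0 + 12958 + 90828 = 103786
Σ Rᵢ = 0 + 10 + 75 = 85
N̂ = 103786 / 85 ≈ 1221.0 → 1221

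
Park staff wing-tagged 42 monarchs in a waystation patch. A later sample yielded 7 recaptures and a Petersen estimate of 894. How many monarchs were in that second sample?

C = 149

From N = M·C/R: C = N·R / M = 894·7 / 42 = 6258 / 42 = 149.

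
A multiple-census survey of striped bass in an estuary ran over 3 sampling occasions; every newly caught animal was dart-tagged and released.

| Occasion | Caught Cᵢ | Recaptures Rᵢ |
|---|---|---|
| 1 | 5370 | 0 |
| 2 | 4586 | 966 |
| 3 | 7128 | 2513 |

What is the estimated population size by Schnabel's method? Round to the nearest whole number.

Marked at large before each occasion: Mᵢ = Σⱼ<ᵢ (Cⱼ − Rⱼ) → M1=0, M2=5370, M3=8990
Σ MᵢCᵢ = 0·5370 + 5370·4586 + 8990·7128 = 0 + 24626820 + 64080720 = 88707540
Σ Rᵢ = 0 + 966 + 2513 = 3479
N̂ = 88707540 / 3479 ≈ 25498.0 → 25498

N ≈ 25,498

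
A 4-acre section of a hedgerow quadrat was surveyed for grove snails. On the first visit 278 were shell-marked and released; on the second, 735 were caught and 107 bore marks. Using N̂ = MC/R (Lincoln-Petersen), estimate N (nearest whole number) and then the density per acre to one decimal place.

N̂ = 278·735/107 = 204330/107 ≈ 1909.6 → 1910
Density = N̂ / area = 1910 / 4 ≈ 477.50 → 477.5 per acre

density ≈ 477.5 grove snails per acre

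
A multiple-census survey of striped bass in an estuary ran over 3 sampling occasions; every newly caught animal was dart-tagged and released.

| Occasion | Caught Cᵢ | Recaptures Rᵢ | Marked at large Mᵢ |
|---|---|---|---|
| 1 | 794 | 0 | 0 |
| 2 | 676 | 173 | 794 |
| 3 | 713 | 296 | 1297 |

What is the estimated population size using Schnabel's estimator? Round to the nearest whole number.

N ≈ 3116

Σ MᵢCᵢ = 0·794 + 794·676 + 1297·713 = 0 + 536744 + 924761 = 1461505
Σ Rᵢ = 0 + 173 + 296 = 469
N̂ = 1461505 / 469 ≈ 3116.2 → 3116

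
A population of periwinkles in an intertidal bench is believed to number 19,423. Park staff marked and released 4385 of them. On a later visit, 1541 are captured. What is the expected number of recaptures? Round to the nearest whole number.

Expected recaptures E[R] = M·C / N.
E[R] = 4385 × 1541 / 19423 = 6757285 / 19423 ≈ 347.9 → 348

expected recaptures ≈ 348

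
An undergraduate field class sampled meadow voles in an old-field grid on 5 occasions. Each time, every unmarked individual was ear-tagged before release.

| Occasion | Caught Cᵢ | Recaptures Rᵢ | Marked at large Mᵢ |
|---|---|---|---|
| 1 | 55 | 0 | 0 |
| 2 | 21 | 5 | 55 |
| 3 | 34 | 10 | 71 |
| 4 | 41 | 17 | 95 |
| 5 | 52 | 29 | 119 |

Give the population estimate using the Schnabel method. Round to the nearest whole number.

Σ MᵢCᵢ = 0·55 + 55·21 + 71·34 + 95·41 + 119·52 = 0 + 1155 + 2414 + 3895 + 6188 = 13652
Σ Rᵢ = 0 + 5 + 10 + 17 + 29 = 61
N̂ = 13652 / 61 ≈ 223.8 → 224

N ≈ 224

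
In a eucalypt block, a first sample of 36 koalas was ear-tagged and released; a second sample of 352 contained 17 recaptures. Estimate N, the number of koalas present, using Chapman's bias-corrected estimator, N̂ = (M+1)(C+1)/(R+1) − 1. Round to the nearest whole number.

N̂ = (36+1)(352+1)/(17+1) − 1 = 37·353/18 − 1
= 13061/18 − 1 ≈ 725.6 − 1 ≈ 724.6 → 725

N ≈ 725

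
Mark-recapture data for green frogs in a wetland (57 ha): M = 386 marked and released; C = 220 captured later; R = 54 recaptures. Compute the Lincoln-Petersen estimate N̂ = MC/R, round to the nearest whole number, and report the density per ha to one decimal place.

N̂ = 386·220/54 = 84920/54 ≈ 1572.6 → 1573
Density = N̂ / area = 1573 / 57 ≈ 27.60 → 27.6 per ha

density ≈ 27.6 green frogs per ha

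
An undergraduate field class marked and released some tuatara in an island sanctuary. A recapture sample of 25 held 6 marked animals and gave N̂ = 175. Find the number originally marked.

M = 42

From N = M·C/R: M = N·R / C = 175·6 / 25 = 1050 / 25 = 42.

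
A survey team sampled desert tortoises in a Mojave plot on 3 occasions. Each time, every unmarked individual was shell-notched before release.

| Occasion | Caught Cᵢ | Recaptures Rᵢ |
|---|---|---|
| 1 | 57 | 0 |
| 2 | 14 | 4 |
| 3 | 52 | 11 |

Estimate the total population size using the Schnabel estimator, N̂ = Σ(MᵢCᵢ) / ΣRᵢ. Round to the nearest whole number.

N ≈ 285

Marked at large before each occasion: Mᵢ = Σⱼ<ᵢ (Cⱼ − Rⱼ) → M1=0, M2=57, M3=67
Σ MᵢCᵢ = 0·57 + 57·14 + 67·52 = 0 + 798 + 3484 = 4282
Σ Rᵢ = 0 + 4 + 11 = 15
N̂ = 4282 / 15 ≈ 285.47 → 285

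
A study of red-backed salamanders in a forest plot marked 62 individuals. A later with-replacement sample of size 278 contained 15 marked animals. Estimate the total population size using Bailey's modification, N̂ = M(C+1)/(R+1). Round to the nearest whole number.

N ≈ 1081

N̂ = 62·(278+1)/(15+1) = 62·279/16 = 17298/16 ≈ 1081.1 → 1081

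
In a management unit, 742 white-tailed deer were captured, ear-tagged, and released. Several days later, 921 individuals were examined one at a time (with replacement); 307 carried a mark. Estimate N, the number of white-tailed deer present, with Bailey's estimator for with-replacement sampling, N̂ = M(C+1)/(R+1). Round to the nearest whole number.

N̂ = 742·(921+1)/(307+1) = 742·922/308 = 684124/308 ≈ 2221.2 → 2221

N ≈ 2221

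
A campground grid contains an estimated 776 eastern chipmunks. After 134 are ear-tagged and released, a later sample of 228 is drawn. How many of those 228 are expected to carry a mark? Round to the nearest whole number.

The marked fraction of the population is 134/776, so in a sample of 228 expect C·(M/N) marked.
E[R] = 134 × 228 / 776 = 30552 / 776 ≈ 39.4 → 39

expected recaptures ≈ 39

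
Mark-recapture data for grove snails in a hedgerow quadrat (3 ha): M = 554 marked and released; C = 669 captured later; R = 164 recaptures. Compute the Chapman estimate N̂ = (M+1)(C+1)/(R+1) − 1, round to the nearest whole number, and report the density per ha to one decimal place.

N̂ = 555·670/165 − 1 = 371850/165 − 1 ≈ 2252.6 → 2253
Density = N̂ / area = 2253 / 3 = 751.0 per ha

density ≈ 751.0 grove snails per ha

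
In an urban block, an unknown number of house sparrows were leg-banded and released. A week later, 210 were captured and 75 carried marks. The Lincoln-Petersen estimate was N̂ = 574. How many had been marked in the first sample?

From N = M·C/R: M = N·R / C = 574·75 / 210 = 43050 / 210 = 205.

M = 205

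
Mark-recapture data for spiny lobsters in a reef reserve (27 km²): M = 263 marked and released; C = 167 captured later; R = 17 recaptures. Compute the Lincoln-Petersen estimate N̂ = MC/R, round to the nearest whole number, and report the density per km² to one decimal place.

N̂ = 263·167/17 = 43921/17 ≈ 2583.6 → 2584
Density = N̂ / area = 2584 / 27 ≈ 95.70 → 95.7 per km²

density ≈ 95.7 spiny lobsters per km²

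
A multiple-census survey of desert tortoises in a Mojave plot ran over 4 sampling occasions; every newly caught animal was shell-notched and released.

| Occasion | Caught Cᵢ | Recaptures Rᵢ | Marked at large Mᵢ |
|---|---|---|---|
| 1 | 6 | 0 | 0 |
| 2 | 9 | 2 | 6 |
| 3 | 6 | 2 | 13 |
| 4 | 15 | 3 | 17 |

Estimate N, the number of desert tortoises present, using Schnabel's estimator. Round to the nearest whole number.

N ≈ 55

Σ MᵢCᵢ = 0·6 + 6·9 + 13·6 + 17·15 = 0 + 54 + 78 + 255 = 387
Σ Rᵢ = 0 + 2 + 2 + 3 = 7
N̂ = 387 / 7 ≈ 55.3 → 55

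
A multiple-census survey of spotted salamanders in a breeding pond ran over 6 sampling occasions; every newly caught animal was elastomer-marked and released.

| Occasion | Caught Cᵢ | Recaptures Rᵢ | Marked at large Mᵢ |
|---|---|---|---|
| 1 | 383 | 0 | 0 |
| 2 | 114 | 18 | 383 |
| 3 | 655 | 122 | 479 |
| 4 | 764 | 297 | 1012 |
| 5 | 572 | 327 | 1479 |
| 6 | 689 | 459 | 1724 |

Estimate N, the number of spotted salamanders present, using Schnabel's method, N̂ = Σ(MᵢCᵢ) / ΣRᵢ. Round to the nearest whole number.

N ≈ 2587

Σ MᵢCᵢ = 0·383 + 383·114 + 479·655 + 1012·764 + 1479·572 + 1724·689 = 0 + 43662 + 313745 + 773168 + 845988 + 1187836 = 3164399
Σ Rᵢ = 0 + 18 + 122 + 297 + 327 + 459 = 1223
N̂ = 3164399 / 1223 ≈ 2587.4 → 2587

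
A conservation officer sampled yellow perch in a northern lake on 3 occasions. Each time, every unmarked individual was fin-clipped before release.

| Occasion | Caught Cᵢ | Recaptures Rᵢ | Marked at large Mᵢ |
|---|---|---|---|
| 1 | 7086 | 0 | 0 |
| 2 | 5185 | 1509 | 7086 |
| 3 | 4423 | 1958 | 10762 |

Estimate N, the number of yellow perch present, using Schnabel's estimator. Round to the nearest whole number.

Σ MᵢCᵢ = 0·7086 + 7086·5185 + 10762·4423 = 0 + 36740910 + 47600326 = 84341236
Σ Rᵢ = 0 + 1509 + 1958 = 3467
N̂ = 84341236 / 3467 ≈ 24326.9 → 24327

N ≈ 24,327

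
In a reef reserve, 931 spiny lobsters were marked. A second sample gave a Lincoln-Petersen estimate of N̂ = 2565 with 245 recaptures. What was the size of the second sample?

From N = M·C/R: C = N·R / M = 2565·245 / 931 = 628425 / 931 = 675.

C = 675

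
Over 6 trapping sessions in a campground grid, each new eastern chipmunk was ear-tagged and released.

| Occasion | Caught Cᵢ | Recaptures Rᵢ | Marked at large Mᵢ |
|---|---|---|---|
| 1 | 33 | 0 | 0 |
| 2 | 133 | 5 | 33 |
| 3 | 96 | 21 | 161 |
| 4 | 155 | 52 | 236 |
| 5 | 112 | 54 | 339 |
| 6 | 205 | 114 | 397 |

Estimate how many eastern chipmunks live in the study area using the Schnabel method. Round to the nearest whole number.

Σ MᵢCᵢ = 0·33 + 33·133 + 161·96 + 236·155 + 339·112 + 397·205 = 0 + 4389 + 15456 + 36580 + 37968 + 81385 = 175778
Σ Rᵢ = 0 + 5 + 21 + 52 + 54 + 114 = 246
N̂ = 175778 / 246 ≈ 714.5 → 715

N ≈ 715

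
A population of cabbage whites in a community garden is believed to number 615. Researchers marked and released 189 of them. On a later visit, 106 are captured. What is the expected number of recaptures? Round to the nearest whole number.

Expected recaptures E[R] = M·C / N.
E[R] = 189 × 106 / 615 = 20034 / 615 ≈ 32.6 → 33

expected recaptures ≈ 33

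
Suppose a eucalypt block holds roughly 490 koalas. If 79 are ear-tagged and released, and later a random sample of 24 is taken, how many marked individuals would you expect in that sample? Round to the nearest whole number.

expected recaptures ≈ 4

The marked fraction of the population is 79/490, so in a sample of 24 expect C·(M/N) marked.
E[R] = 79 × 24 / 490 = 1896 / 490 ≈ 3.9 → 4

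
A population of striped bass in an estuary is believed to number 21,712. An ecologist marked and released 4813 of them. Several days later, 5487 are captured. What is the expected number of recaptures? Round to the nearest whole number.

expected recaptures ≈ 1216

Expected recaptures E[R] = M·C / N.
E[R] = 4813 × 5487 / 21712 = 26408931 / 21712 ≈ 1216.3 → 1216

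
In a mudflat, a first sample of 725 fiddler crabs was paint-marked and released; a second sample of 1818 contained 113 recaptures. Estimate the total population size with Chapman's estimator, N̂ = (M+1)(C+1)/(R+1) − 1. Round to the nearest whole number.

N̂ = (725+1)(1818+1)/(113+1) − 1 = 726·1819/114 − 1
= 1320594/114 − 1 ≈ 11584.2 − 1 ≈ 11583.2 → 11583

N ≈ 11,583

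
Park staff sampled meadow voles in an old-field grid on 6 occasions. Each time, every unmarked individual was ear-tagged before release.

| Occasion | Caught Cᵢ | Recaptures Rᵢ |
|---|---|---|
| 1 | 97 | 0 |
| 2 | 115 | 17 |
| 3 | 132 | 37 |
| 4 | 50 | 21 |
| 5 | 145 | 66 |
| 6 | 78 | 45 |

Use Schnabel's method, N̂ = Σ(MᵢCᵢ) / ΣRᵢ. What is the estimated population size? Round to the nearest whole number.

Marked at large before each occasion: Mᵢ = Σⱼ<ᵢ (Cⱼ − Rⱼ) → M1=0, M2=97, M3=195, M4=290, M5=319, M6=398
Σ MᵢCᵢ = 0·97 + 97·115 + 195·132 + 290·50 + 319·145 + 398·78 = 0 + 11155 + 25740 + 14500 + 46255 + 31044 = 128694
Σ Rᵢ = 0 + 17 + 37 + 21 + 66 + 45 = 186
N̂ = 128694 / 186 ≈ 691.9 → 692

N ≈ 692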